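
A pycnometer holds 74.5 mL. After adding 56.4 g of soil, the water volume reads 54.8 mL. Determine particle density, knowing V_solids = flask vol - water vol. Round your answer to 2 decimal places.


Step 1: Volume of solids = flask volume - water volume with soil
Step 2: V_solids = 74.5 - 54.8 = 19.7 mL
Step 3: Particle density = mass / V_solids = 56.4 / 19.7 = 2.86 g/cm^3

2.86


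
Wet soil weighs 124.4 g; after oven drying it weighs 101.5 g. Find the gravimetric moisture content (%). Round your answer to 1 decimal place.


Step 1: Water mass = wet - dry = 124.4 - 101.5 = 22.9 g
Step 2: w = 100 * water mass / dry mass
Step 3: w = 100 * 22.9 / 101.5 = 22.6%

22.6


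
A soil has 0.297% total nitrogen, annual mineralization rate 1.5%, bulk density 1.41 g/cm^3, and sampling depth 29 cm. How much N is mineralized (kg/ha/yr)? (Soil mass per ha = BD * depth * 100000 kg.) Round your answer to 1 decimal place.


Step 1: Soil mass per ha = BD * depth * 100000 = 1.41 * 29 * 100000 = 4089000 kg
Step 2: Total N pool = soil mass * N%/100 = 4089000 * 0.297/100 = 12144.33 kg/ha
Step 3: N mineralized = N pool * rate%/100 = 12144.33 * 1.5/100 = 182.2 kg/ha/yr

182.2


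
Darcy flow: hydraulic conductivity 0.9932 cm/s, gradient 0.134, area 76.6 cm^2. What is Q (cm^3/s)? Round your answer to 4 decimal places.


Step 1: Apply Darcy's law: Q = K * i * A
Step 2: Q = 0.9932 * 0.134 * 76.6
Step 3: Q = 10.1946 cm^3/s

10.1946


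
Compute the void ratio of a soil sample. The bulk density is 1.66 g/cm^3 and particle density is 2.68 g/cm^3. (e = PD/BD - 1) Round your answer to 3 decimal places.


Step 1: e = PD / BD - 1
Step 2: e = 2.68 / 1.66 - 1
Step 3: e = 1.61446 - 1
Step 4: e = 0.614

0.614


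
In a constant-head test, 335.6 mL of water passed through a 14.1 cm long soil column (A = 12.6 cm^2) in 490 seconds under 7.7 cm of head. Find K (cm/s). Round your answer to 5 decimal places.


Step 1: K = Q * L / (A * t * h)
Step 2: Numerator = 335.6 * 14.1 = 4731.96
Step 3: Denominator = 12.6 * 490 * 7.7 = 47539.8
Step 4: K = 4731.96 / 47539.8 = 0.09954 cm/s

0.09954


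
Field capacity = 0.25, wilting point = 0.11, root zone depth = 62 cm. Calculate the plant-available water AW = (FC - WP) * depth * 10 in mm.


Step 1: Available water = (FC - WP) * depth * 10
Step 2: AW = (0.25 - 0.11) * 62 * 10
Step 3: AW = 0.14 * 62 * 10
Step 4: AW = 86.8 mm

86.8


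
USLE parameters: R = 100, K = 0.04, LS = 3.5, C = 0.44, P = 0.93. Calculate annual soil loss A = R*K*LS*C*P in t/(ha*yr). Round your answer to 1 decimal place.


Step 1: A = R * K * LS * C * P
Step 2: R * K = 100 * 0.04 = 4.0
Step 3: (R*K) * LS = 4.0 * 3.5 = 14.0
Step 4: * C * P = 14.0 * 0.44 * 0.93 = 5.7
Step 5: A = 5.7 t/(ha*yr)

5.7


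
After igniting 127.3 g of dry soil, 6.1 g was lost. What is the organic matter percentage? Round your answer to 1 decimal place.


Step 1: OM% = 100 * LOI / sample mass
Step 2: OM = 100 * 6.1 / 127.3
Step 3: OM = 4.8%

4.8


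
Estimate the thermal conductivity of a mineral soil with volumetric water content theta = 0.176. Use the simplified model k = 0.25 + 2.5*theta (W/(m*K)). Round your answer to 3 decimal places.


Step 1: k = 0.25 + 2.5 * theta
Step 2: k = 0.25 + 2.5 * 0.176
Step 3: k = 0.25 + 0.44
Step 4: k = 0.69 W/(m*K)

0.69


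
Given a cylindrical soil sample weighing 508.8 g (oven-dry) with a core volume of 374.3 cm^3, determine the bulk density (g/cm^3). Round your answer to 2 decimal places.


Step 1: Identify the formula: BD = dry mass / volume
Step 2: Substitute values: BD = 508.8 / 374.3
Step 3: BD = 1.36 g/cm^3

1.36


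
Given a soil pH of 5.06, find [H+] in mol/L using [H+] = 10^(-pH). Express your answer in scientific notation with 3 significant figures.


Step 1: [H+] = 10^(-pH)
Step 2: [H+] = 10^(-5.06)
Step 3: [H+] = 8.71e-06 mol/L

8.71e-06


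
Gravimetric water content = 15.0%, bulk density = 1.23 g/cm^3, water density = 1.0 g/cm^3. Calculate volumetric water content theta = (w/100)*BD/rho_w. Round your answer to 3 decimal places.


Step 1: theta = (w / 100) * BD / rho_w
Step 2: theta = (15.0 / 100) * 1.23 / 1.0
Step 3: theta = 0.15 * 1.23
Step 4: theta = 0.185

0.185


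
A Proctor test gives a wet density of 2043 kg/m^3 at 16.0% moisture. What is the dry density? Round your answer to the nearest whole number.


Step 1: Dry density = wet density / (1 + w/100)
Step 2: Dry density = 2043 / (1 + 16.0/100)
Step 3: Dry density = 2043 / 1.16
Step 4: Dry density = 1761 kg/m^3

1761


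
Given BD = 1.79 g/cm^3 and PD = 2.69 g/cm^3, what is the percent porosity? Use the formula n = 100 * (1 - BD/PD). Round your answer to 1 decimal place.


Step 1: Formula: n = 100 * (1 - BD / PD)
Step 2: n = 100 * (1 - 1.79 / 2.69)
Step 3: n = 100 * (1 - 0.66543)
Step 4: n = 33.5%

33.5


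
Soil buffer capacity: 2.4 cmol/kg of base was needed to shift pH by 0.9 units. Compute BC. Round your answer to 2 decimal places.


Step 1: BC = change in base / change in pH
Step 2: BC = 2.4 / 0.9
Step 3: BC = 2.67 cmol/(kg*pH unit)

2.67


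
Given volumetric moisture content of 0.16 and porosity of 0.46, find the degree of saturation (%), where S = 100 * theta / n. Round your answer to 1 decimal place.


Step 1: S = 100 * theta_v / n
Step 2: S = 100 * 0.16 / 0.46
Step 3: S = 34.8%

34.8


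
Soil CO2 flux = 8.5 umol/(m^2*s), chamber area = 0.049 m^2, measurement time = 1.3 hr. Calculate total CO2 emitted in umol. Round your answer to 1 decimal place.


Step 1: Convert time to seconds: 1.3 hr * 3600 = 4680.0 s
Step 2: Total = flux * area * time_s
Step 3: Total = 8.5 * 0.049 * 4680.0
Step 4: Total = 1949.2 umol

1949.2


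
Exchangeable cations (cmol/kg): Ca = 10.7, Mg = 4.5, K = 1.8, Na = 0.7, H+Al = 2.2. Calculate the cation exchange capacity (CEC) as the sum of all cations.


Step 1: CEC = Ca + Mg + K + Na + (H+Al)
Step 2: CEC = 10.7 + 4.5 + 1.8 + 0.7 + 2.2
Step 3: CEC = 19.9 cmol/kg

19.9


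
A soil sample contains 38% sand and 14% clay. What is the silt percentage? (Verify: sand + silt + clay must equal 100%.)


Step 1: sand + silt + clay = 100%
Step 2: silt = 100 - sand - clay
Step 3: silt = 100 - 38 - 14
Step 4: silt = 48%

48


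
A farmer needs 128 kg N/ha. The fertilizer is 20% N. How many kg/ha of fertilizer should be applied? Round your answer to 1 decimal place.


Step 1: Fertilizer rate = target N / (N content / 100)
Step 2: Rate = 128 / (20 / 100)
Step 3: Rate = 128 / 0.2
Step 4: Rate = 640.0 kg/ha

640.0


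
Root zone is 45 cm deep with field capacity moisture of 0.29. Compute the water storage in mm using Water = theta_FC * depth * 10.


Step 1: Water (mm) = theta_FC * depth (cm) * 10
Step 2: Water = 0.29 * 45 * 10
Step 3: Water = 130.5 mm

130.5


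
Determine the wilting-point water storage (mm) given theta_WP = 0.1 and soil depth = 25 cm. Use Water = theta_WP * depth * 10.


Step 1: Water (mm) = theta_WP * depth * 10
Step 2: Water = 0.1 * 25 * 10
Step 3: Water = 25.0 mm

25.0


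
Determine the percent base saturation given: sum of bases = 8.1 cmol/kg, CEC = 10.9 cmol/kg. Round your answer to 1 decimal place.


Step 1: BS = 100 * (sum of bases) / CEC
Step 2: BS = 100 * 8.1 / 10.9
Step 3: BS = 74.3%

74.3


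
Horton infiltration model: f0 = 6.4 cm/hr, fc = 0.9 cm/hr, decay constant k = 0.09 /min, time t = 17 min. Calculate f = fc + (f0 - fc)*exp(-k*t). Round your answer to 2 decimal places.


Step 1: f = fc + (f0 - fc) * exp(-k * t)
Step 2: exp(-0.09 * 17) = 0.216536
Step 3: f = 0.9 + (6.4 - 0.9) * 0.216536
Step 4: f = 0.9 + 5.5 * 0.216536
Step 5: f = 2.09 cm/hr

2.09


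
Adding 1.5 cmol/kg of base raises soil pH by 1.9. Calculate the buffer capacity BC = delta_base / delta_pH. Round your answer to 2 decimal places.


Step 1: BC = change in base / change in pH
Step 2: BC = 1.5 / 1.9
Step 3: BC = 0.79 cmol/(kg*pH unit)

0.79


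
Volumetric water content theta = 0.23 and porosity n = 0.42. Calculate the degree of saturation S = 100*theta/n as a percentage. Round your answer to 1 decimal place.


Step 1: S = 100 * theta_v / n
Step 2: S = 100 * 0.23 / 0.42
Step 3: S = 54.8%

54.8


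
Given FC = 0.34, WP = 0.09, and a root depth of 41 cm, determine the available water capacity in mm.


Step 1: Available water = (FC - WP) * depth * 10
Step 2: AW = (0.34 - 0.09) * 41 * 10
Step 3: AW = 0.25 * 41 * 10
Step 4: AW = 102.5 mm

102.5


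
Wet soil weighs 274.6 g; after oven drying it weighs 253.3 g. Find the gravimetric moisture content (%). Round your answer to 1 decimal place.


Step 1: Water mass = wet - dry = 274.6 - 253.3 = 21.3 g
Step 2: w = 100 * water mass / dry mass
Step 3: w = 100 * 21.3 / 253.3 = 8.4%

8.4


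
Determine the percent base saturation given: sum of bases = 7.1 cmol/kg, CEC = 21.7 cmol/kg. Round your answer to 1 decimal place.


Step 1: BS = 100 * (sum of bases) / CEC
Step 2: BS = 100 * 7.1 / 21.7
Step 3: BS = 32.7%

32.7


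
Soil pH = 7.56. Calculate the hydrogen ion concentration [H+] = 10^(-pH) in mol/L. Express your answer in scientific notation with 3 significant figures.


Step 1: [H+] = 10^(-pH)
Step 2: [H+] = 10^(-7.56)
Step 3: [H+] = 2.75e-08 mol/L

2.75e-08


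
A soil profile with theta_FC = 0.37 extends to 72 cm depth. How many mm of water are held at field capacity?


Step 1: Water (mm) = theta_FC * depth (cm) * 10
Step 2: Water = 0.37 * 72 * 10
Step 3: Water = 266.4 mm

266.4


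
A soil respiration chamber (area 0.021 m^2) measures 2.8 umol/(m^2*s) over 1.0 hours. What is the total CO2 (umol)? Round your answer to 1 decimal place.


Step 1: Convert time to seconds: 1.0 hr * 3600 = 3600.0 s
Step 2: Total = flux * area * time_s
Step 3: Total = 2.8 * 0.021 * 3600.0
Step 4: Total = 211.7 umol

211.7


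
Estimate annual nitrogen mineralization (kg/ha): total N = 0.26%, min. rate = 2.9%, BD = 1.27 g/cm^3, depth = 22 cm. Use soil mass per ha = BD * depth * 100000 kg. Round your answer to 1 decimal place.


Step 1: Soil mass per ha = BD * depth * 100000 = 1.27 * 22 * 100000 = 2794000 kg
Step 2: Total N pool = soil mass * N%/100 = 2794000 * 0.26/100 = 7264.4 kg/ha
Step 3: N mineralized = N pool * rate%/100 = 7264.4 * 2.9/100 = 210.7 kg/ha/yr

210.7


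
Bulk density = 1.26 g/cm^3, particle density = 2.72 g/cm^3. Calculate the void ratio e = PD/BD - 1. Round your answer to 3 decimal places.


Step 1: e = PD / BD - 1
Step 2: e = 2.72 / 1.26 - 1
Step 3: e = 2.15873 - 1
Step 4: e = 1.159

1.159


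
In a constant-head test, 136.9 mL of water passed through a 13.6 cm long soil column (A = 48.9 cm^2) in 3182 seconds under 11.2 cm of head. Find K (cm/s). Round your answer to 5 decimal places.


Step 1: K = Q * L / (A * t * h)
Step 2: Numerator = 136.9 * 13.6 = 1861.84
Step 3: Denominator = 48.9 * 3182 * 11.2 = 1742717.76
Step 4: K = 1861.84 / 1742717.76 = 0.00107 cm/s

0.00107


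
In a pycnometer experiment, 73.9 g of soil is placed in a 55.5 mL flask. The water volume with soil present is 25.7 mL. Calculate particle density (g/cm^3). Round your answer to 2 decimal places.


Step 1: Volume of solids = flask volume - water volume with soil
Step 2: V_solids = 55.5 - 25.7 = 29.8 mL
Step 3: Particle density = mass / V_solids = 73.9 / 29.8 = 2.48 g/cm^3

2.48


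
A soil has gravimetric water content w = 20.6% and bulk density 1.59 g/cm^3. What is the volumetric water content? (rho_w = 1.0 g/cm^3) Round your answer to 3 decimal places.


Step 1: theta = (w / 100) * BD / rho_w
Step 2: theta = (20.6 / 100) * 1.59 / 1.0
Step 3: theta = 0.206 * 1.59
Step 4: theta = 0.328

0.328


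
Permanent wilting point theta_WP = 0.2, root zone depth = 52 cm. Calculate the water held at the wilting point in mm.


Step 1: Water (mm) = theta_WP * depth * 10
Step 2: Water = 0.2 * 52 * 10
Step 3: Water = 104.0 mm

104.0


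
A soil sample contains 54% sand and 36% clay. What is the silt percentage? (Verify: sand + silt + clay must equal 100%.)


Step 1: sand + silt + clay = 100%
Step 2: silt = 100 - sand - clay
Step 3: silt = 100 - 54 - 36
Step 4: silt = 10%

10


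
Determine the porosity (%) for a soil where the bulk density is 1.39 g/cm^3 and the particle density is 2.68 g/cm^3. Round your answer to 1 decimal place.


Step 1: Formula: n = 100 * (1 - BD / PD)
Step 2: n = 100 * (1 - 1.39 / 2.68)
Step 3: n = 100 * (1 - 0.51866)
Step 4: n = 48.1%

48.1


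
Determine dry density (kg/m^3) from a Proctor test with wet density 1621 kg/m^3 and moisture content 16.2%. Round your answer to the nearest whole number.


Step 1: Dry density = wet density / (1 + w/100)
Step 2: Dry density = 1621 / (1 + 16.2/100)
Step 3: Dry density = 1621 / 1.162
Step 4: Dry density = 1395 kg/m^3

1395


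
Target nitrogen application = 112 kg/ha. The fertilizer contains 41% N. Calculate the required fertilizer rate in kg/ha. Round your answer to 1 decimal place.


Step 1: Fertilizer rate = target N / (N content / 100)
Step 2: Rate = 112 / (41 / 100)
Step 3: Rate = 112 / 0.41
Step 4: Rate = 273.2 kg/ha

273.2


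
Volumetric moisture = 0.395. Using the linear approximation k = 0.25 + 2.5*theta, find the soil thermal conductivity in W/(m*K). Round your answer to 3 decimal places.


Step 1: k = 0.25 + 2.5 * theta
Step 2: k = 0.25 + 2.5 * 0.395
Step 3: k = 0.25 + 0.988
Step 4: k = 1.238 W/(m*K)

1.238


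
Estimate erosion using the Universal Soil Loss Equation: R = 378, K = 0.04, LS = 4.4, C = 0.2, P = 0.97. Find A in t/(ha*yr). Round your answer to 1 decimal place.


Step 1: A = R * K * LS * C * P
Step 2: R * K = 378 * 0.04 = 15.12
Step 3: (R*K) * LS = 15.12 * 4.4 = 66.528
Step 4: * C * P = 66.528 * 0.2 * 0.97 = 12.9
Step 5: A = 12.9 t/(ha*yr)

12.9


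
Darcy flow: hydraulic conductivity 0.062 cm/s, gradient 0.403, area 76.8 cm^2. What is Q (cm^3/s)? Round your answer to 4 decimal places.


Step 1: Apply Darcy's law: Q = K * i * A
Step 2: Q = 0.062 * 0.403 * 76.8
Step 3: Q = 1.9189 cm^3/s

1.9189


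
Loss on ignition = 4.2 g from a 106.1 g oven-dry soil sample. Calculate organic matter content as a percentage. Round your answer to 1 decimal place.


Step 1: OM% = 100 * LOI / sample mass
Step 2: OM = 100 * 4.2 / 106.1
Step 3: OM = 4.0%

4.0


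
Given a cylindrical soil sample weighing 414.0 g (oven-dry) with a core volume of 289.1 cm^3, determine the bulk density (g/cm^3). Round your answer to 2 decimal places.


Step 1: Identify the formula: BD = dry mass / volume
Step 2: Substitute values: BD = 414.0 / 289.1
Step 3: BD = 1.43 g/cm^3

1.43


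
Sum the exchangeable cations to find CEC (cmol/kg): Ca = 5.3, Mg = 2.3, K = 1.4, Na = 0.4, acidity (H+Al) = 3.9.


Step 1: CEC = Ca + Mg + K + Na + (H+Al)
Step 2: CEC = 5.3 + 2.3 + 1.4 + 0.4 + 3.9
Step 3: CEC = 13.3 cmol/kg

13.3


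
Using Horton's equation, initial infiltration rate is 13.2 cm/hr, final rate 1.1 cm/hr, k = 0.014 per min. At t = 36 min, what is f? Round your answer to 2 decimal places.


Step 1: f = fc + (f0 - fc) * exp(-k * t)
Step 2: exp(-0.014 * 36) = 0.604109
Step 3: f = 1.1 + (13.2 - 1.1) * 0.604109
Step 4: f = 1.1 + 12.1 * 0.604109
Step 5: f = 8.41 cm/hr

8.41


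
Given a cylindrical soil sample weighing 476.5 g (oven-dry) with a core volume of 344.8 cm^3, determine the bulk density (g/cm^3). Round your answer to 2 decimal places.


Step 1: Identify the formula: BD = dry mass / volume
Step 2: Substitute values: BD = 476.5 / 344.8
Step 3: BD = 1.38 g/cm^3

1.38


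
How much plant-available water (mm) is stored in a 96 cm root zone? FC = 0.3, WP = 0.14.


Step 1: Available water = (FC - WP) * depth * 10
Step 2: AW = (0.3 - 0.14) * 96 * 10
Step 3: AW = 0.16 * 96 * 10
Step 4: AW = 153.6 mm

153.6


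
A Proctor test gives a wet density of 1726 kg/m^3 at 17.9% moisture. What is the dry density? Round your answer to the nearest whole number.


Step 1: Dry density = wet density / (1 + w/100)
Step 2: Dry density = 1726 / (1 + 17.9/100)
Step 3: Dry density = 1726 / 1.179
Step 4: Dry density = 1464 kg/m^3

1464


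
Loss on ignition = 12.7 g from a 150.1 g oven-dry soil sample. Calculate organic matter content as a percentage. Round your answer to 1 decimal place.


Step 1: OM% = 100 * LOI / sample mass
Step 2: OM = 100 * 12.7 / 150.1
Step 3: OM = 8.5%

8.5


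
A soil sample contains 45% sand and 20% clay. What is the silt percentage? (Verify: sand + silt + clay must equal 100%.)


Step 1: sand + silt + clay = 100%
Step 2: silt = 100 - sand - clay
Step 3: silt = 100 - 45 - 20
Step 4: silt = 35%

35


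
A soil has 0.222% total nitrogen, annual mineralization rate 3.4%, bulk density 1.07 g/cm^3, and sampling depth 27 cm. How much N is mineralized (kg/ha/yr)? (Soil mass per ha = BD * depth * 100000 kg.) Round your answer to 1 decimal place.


Step 1: Soil mass per ha = BD * depth * 100000 = 1.07 * 27 * 100000 = 2889000 kg
Step 2: Total N pool = soil mass * N%/100 = 2889000 * 0.222/100 = 6413.58 kg/ha
Step 3: N mineralized = N pool * rate%/100 = 6413.58 * 3.4/100 = 218.1 kg/ha/yr

218.1


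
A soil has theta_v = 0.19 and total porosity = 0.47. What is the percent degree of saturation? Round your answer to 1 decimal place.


Step 1: S = 100 * theta_v / n
Step 2: S = 100 * 0.19 / 0.47
Step 3: S = 40.4%

40.4


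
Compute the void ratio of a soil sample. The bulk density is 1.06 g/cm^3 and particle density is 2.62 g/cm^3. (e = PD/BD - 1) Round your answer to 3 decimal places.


Step 1: e = PD / BD - 1
Step 2: e = 2.62 / 1.06 - 1
Step 3: e = 2.4717 - 1
Step 4: e = 1.472

1.472


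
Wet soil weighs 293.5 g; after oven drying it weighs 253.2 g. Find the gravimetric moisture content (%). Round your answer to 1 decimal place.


Step 1: Water mass = wet - dry = 293.5 - 253.2 = 40.3 g
Step 2: w = 100 * water mass / dry mass
Step 3: w = 100 * 40.3 / 253.2 = 15.9%

15.9


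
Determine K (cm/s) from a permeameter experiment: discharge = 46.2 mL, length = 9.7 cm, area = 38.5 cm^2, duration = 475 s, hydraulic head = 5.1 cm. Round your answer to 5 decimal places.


Step 1: K = Q * L / (A * t * h)
Step 2: Numerator = 46.2 * 9.7 = 448.14
Step 3: Denominator = 38.5 * 475 * 5.1 = 93266.25
Step 4: K = 448.14 / 93266.25 = 0.0048 cm/s

0.0048


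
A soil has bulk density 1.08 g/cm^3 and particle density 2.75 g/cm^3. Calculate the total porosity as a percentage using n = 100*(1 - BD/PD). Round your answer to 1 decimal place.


Step 1: Formula: n = 100 * (1 - BD / PD)
Step 2: n = 100 * (1 - 1.08 / 2.75)
Step 3: n = 100 * (1 - 0.39273)
Step 4: n = 60.7%

60.7


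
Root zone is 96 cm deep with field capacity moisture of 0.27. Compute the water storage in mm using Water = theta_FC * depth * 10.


Step 1: Water (mm) = theta_FC * depth (cm) * 10
Step 2: Water = 0.27 * 96 * 10
Step 3: Water = 259.2 mm

259.2


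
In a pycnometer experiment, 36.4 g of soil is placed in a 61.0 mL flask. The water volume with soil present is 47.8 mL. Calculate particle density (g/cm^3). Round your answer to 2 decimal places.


Step 1: Volume of solids = flask volume - water volume with soil
Step 2: V_solids = 61.0 - 47.8 = 13.2 mL
Step 3: Particle density = mass / V_solids = 36.4 / 13.2 = 2.76 g/cm^3

2.76


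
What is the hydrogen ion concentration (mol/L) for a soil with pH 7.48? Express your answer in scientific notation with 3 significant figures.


Step 1: [H+] = 10^(-pH)
Step 2: [H+] = 10^(-7.48)
Step 3: [H+] = 3.31e-08 mol/L

3.31e-08


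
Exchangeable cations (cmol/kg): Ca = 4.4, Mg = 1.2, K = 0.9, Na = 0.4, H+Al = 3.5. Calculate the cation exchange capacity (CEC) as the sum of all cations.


Step 1: CEC = Ca + Mg + K + Na + (H+Al)
Step 2: CEC = 4.4 + 1.2 + 0.9 + 0.4 + 3.5
Step 3: CEC = 10.4 cmol/kg

10.4


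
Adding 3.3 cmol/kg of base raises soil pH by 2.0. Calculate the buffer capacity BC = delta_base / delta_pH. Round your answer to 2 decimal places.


Step 1: BC = change in base / change in pH
Step 2: BC = 3.3 / 2.0
Step 3: BC = 1.65 cmol/(kg*pH unit)

1.65


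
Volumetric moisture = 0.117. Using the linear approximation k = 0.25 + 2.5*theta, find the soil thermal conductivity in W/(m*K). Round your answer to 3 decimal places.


Step 1: k = 0.25 + 2.5 * theta
Step 2: k = 0.25 + 2.5 * 0.117
Step 3: k = 0.25 + 0.293
Step 4: k = 0.543 W/(m*K)

0.543


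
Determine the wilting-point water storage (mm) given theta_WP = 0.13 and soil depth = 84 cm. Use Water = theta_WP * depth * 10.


Step 1: Water (mm) = theta_WP * depth * 10
Step 2: Water = 0.13 * 84 * 10
Step 3: Water = 109.2 mm

109.2


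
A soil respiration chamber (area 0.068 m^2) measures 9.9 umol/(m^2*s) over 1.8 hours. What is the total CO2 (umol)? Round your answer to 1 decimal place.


Step 1: Convert time to seconds: 1.8 hr * 3600 = 6480.0 s
Step 2: Total = flux * area * time_s
Step 3: Total = 9.9 * 0.068 * 6480.0
Step 4: Total = 4362.3 umol

4362.3


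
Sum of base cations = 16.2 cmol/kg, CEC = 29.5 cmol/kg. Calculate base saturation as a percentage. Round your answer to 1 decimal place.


Step 1: BS = 100 * (sum of bases) / CEC
Step 2: BS = 100 * 16.2 / 29.5
Step 3: BS = 54.9%

54.9


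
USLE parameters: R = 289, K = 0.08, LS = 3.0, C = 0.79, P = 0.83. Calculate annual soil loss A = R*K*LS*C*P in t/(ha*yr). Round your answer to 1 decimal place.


Step 1: A = R * K * LS * C * P
Step 2: R * K = 289 * 0.08 = 23.12
Step 3: (R*K) * LS = 23.12 * 3.0 = 69.36
Step 4: * C * P = 69.36 * 0.79 * 0.83 = 45.5
Step 5: A = 45.5 t/(ha*yr)

45.5


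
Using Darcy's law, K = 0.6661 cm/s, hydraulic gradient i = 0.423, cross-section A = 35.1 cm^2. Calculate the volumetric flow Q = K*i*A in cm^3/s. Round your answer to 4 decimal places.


Step 1: Apply Darcy's law: Q = K * i * A
Step 2: Q = 0.6661 * 0.423 * 35.1
Step 3: Q = 9.8898 cm^3/s

9.8898


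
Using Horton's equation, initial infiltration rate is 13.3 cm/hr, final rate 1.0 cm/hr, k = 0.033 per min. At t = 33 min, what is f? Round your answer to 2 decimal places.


Step 1: f = fc + (f0 - fc) * exp(-k * t)
Step 2: exp(-0.033 * 33) = 0.336553
Step 3: f = 1.0 + (13.3 - 1.0) * 0.336553
Step 4: f = 1.0 + 12.3 * 0.336553
Step 5: f = 5.14 cm/hr

5.14


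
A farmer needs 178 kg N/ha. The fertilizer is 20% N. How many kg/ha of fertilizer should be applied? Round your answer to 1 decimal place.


Step 1: Fertilizer rate = target N / (N content / 100)
Step 2: Rate = 178 / (20 / 100)
Step 3: Rate = 178 / 0.2
Step 4: Rate = 890.0 kg/ha

890.0


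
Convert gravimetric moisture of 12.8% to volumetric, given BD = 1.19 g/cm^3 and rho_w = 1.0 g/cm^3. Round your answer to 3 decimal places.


Step 1: theta = (w / 100) * BD / rho_w
Step 2: theta = (12.8 / 100) * 1.19 / 1.0
Step 3: theta = 0.128 * 1.19
Step 4: theta = 0.152

0.152


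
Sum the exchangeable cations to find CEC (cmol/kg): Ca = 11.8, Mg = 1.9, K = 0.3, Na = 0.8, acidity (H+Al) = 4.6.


Step 1: CEC = Ca + Mg + K + Na + (H+Al)
Step 2: CEC = 11.8 + 1.9 + 0.3 + 0.8 + 4.6
Step 3: CEC = 19.4 cmol/kg

19.4


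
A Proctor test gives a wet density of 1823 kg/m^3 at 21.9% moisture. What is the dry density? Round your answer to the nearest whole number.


Step 1: Dry density = wet density / (1 + w/100)
Step 2: Dry density = 1823 / (1 + 21.9/100)
Step 3: Dry density = 1823 / 1.219
Step 4: Dry density = 1495 kg/m^3

1495


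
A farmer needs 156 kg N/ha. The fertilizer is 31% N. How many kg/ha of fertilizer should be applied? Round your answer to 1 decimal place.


Step 1: Fertilizer rate = target N / (N content / 100)
Step 2: Rate = 156 / (31 / 100)
Step 3: Rate = 156 / 0.31
Step 4: Rate = 503.2 kg/ha

503.2


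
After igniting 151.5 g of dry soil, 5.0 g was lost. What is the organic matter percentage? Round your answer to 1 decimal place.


Step 1: OM% = 100 * LOI / sample mass
Step 2: OM = 100 * 5.0 / 151.5
Step 3: OM = 3.3%

3.3


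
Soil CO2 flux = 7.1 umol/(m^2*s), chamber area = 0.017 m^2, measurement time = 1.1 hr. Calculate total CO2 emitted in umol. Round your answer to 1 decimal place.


Step 1: Convert time to seconds: 1.1 hr * 3600 = 3960.0 s
Step 2: Total = flux * area * time_s
Step 3: Total = 7.1 * 0.017 * 3960.0
Step 4: Total = 478.0 umol

478.0


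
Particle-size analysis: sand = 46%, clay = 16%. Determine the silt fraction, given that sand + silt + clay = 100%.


Step 1: sand + silt + clay = 100%
Step 2: silt = 100 - sand - clay
Step 3: silt = 100 - 46 - 16
Step 4: silt = 38%

38


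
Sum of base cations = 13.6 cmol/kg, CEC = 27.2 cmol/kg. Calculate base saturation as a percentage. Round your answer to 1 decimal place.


Step 1: BS = 100 * (sum of bases) / CEC
Step 2: BS = 100 * 13.6 / 27.2
Step 3: BS = 50.0%

50.0


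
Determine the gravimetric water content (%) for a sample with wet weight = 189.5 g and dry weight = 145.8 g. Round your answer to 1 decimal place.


Step 1: Water mass = wet - dry = 189.5 - 145.8 = 43.7 g
Step 2: w = 100 * water mass / dry mass
Step 3: w = 100 * 43.7 / 145.8 = 30.0%

30.0


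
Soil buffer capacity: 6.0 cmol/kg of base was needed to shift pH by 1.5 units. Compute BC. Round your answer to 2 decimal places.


Step 1: BC = change in base / change in pH
Step 2: BC = 6.0 / 1.5
Step 3: BC = 4.0 cmol/(kg*pH unit)

4.0


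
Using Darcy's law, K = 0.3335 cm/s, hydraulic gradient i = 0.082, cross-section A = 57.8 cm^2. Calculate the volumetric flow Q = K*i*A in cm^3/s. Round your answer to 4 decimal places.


Step 1: Apply Darcy's law: Q = K * i * A
Step 2: Q = 0.3335 * 0.082 * 57.8
Step 3: Q = 1.5807 cm^3/s

1.5807


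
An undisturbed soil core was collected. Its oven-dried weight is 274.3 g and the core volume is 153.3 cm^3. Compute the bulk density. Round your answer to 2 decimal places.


Step 1: Identify the formula: BD = dry mass / volume
Step 2: Substitute values: BD = 274.3 / 153.3
Step 3: BD = 1.79 g/cm^3

1.79


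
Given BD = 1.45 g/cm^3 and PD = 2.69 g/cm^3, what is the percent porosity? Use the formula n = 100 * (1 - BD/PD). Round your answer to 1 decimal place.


Step 1: Formula: n = 100 * (1 - BD / PD)
Step 2: n = 100 * (1 - 1.45 / 2.69)
Step 3: n = 100 * (1 - 0.53903)
Step 4: n = 46.1%

46.1


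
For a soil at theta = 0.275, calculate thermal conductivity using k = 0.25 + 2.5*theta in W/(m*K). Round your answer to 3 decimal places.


Step 1: k = 0.25 + 2.5 * theta
Step 2: k = 0.25 + 2.5 * 0.275
Step 3: k = 0.25 + 0.688
Step 4: k = 0.938 W/(m*K)

0.938


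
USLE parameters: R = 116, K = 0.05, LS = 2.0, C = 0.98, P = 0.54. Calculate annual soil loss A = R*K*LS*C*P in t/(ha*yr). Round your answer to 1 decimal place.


Step 1: A = R * K * LS * C * P
Step 2: R * K = 116 * 0.05 = 5.8
Step 3: (R*K) * LS = 5.8 * 2.0 = 11.6
Step 4: * C * P = 11.6 * 0.98 * 0.54 = 6.1
Step 5: A = 6.1 t/(ha*yr)

6.1


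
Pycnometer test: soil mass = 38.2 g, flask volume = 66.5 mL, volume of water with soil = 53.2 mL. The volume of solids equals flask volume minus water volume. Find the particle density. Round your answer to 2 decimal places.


Step 1: Volume of solids = flask volume - water volume with soil
Step 2: V_solids = 66.5 - 53.2 = 13.3 mL
Step 3: Particle density = mass / V_solids = 38.2 / 13.3 = 2.87 g/cm^3

2.87


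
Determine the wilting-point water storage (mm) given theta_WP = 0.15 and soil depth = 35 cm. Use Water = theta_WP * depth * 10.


Step 1: Water (mm) = theta_WP * depth * 10
Step 2: Water = 0.15 * 35 * 10
Step 3: Water = 52.5 mm

52.5


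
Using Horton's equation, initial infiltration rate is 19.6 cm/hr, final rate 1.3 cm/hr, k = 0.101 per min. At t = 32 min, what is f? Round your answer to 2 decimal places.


Step 1: f = fc + (f0 - fc) * exp(-k * t)
Step 2: exp(-0.101 * 32) = 0.039478
Step 3: f = 1.3 + (19.6 - 1.3) * 0.039478
Step 4: f = 1.3 + 18.3 * 0.039478
Step 5: f = 2.02 cm/hr

2.02


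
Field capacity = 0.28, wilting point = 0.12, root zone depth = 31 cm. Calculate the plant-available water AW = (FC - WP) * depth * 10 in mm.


Step 1: Available water = (FC - WP) * depth * 10
Step 2: AW = (0.28 - 0.12) * 31 * 10
Step 3: AW = 0.16 * 31 * 10
Step 4: AW = 49.6 mm

49.6


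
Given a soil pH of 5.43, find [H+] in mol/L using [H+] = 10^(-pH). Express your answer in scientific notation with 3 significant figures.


Step 1: [H+] = 10^(-pH)
Step 2: [H+] = 10^(-5.43)
Step 3: [H+] = 3.72e-06 mol/L

3.72e-06


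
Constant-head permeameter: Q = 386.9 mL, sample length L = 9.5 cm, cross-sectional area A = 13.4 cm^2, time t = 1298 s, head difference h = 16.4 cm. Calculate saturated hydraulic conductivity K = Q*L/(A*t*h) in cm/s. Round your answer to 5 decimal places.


Step 1: K = Q * L / (A * t * h)
Step 2: Numerator = 386.9 * 9.5 = 3675.55
Step 3: Denominator = 13.4 * 1298 * 16.4 = 285248.48
Step 4: K = 3675.55 / 285248.48 = 0.01289 cm/s

0.01289


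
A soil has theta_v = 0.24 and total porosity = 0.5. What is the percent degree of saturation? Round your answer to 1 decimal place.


Step 1: S = 100 * theta_v / n
Step 2: S = 100 * 0.24 / 0.5
Step 3: S = 48.0%

48.0


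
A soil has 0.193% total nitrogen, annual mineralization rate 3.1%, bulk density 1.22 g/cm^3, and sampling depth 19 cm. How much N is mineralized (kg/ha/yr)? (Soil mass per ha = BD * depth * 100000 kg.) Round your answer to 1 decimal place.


Step 1: Soil mass per ha = BD * depth * 100000 = 1.22 * 19 * 100000 = 2318000 kg
Step 2: Total N pool = soil mass * N%/100 = 2318000 * 0.193/100 = 4473.74 kg/ha
Step 3: N mineralized = N pool * rate%/100 = 4473.74 * 3.1/100 = 138.7 kg/ha/yr

138.7


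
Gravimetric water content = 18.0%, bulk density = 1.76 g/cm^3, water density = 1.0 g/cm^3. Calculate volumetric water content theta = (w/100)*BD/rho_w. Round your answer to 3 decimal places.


Step 1: theta = (w / 100) * BD / rho_w
Step 2: theta = (18.0 / 100) * 1.76 / 1.0
Step 3: theta = 0.18 * 1.76
Step 4: theta = 0.317

0.317


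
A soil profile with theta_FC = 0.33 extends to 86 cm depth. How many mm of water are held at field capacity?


Step 1: Water (mm) = theta_FC * depth (cm) * 10
Step 2: Water = 0.33 * 86 * 10
Step 3: Water = 283.8 mm

283.8


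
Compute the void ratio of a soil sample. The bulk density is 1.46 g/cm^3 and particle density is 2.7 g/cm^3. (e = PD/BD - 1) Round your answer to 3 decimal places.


Step 1: e = PD / BD - 1
Step 2: e = 2.7 / 1.46 - 1
Step 3: e = 1.84932 - 1
Step 4: e = 0.849

0.849


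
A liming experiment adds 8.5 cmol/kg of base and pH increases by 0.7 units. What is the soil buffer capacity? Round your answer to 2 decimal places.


Step 1: BC = change in base / change in pH
Step 2: BC = 8.5 / 0.7
Step 3: BC = 12.14 cmol/(kg*pH unit)

12.14


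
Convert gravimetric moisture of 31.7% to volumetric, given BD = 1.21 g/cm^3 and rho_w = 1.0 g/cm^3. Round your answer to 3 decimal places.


Step 1: theta = (w / 100) * BD / rho_w
Step 2: theta = (31.7 / 100) * 1.21 / 1.0
Step 3: theta = 0.317 * 1.21
Step 4: theta = 0.384

0.384


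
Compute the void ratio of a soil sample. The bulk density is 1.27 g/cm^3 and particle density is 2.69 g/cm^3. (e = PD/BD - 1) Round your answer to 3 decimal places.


Step 1: e = PD / BD - 1
Step 2: e = 2.69 / 1.27 - 1
Step 3: e = 2.11811 - 1
Step 4: e = 1.118

1.118


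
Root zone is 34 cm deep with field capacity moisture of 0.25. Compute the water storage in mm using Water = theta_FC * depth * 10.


Step 1: Water (mm) = theta_FC * depth (cm) * 10
Step 2: Water = 0.25 * 34 * 10
Step 3: Water = 85.0 mm

85.0


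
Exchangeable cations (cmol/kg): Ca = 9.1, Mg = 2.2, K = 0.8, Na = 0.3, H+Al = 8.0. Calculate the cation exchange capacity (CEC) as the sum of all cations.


Step 1: CEC = Ca + Mg + K + Na + (H+Al)
Step 2: CEC = 9.1 + 2.2 + 0.8 + 0.3 + 8.0
Step 3: CEC = 20.4 cmol/kg

20.4


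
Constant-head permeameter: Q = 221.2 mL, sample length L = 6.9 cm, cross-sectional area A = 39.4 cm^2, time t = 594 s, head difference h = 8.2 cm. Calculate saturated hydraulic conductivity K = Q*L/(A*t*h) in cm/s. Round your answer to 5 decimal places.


Step 1: K = Q * L / (A * t * h)
Step 2: Numerator = 221.2 * 6.9 = 1526.28
Step 3: Denominator = 39.4 * 594 * 8.2 = 191909.52
Step 4: K = 1526.28 / 191909.52 = 0.00795 cm/s

0.00795


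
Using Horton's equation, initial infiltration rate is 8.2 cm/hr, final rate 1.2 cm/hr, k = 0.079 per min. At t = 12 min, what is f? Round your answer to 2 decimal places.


Step 1: f = fc + (f0 - fc) * exp(-k * t)
Step 2: exp(-0.079 * 12) = 0.387515
Step 3: f = 1.2 + (8.2 - 1.2) * 0.387515
Step 4: f = 1.2 + 7.0 * 0.387515
Step 5: f = 3.91 cm/hr

3.91


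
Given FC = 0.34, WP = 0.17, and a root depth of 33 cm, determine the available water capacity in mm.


Step 1: Available water = (FC - WP) * depth * 10
Step 2: AW = (0.34 - 0.17) * 33 * 10
Step 3: AW = 0.17 * 33 * 10
Step 4: AW = 56.1 mm

56.1


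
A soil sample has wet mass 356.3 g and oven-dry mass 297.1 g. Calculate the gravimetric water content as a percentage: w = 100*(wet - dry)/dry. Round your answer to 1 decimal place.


Step 1: Water mass = wet - dry = 356.3 - 297.1 = 59.2 g
Step 2: w = 100 * water mass / dry mass
Step 3: w = 100 * 59.2 / 297.1 = 19.9%

19.9


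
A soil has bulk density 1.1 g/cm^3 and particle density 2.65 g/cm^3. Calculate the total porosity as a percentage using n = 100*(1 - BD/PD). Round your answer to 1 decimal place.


Step 1: Formula: n = 100 * (1 - BD / PD)
Step 2: n = 100 * (1 - 1.1 / 2.65)
Step 3: n = 100 * (1 - 0.41509)
Step 4: n = 58.5%

58.5


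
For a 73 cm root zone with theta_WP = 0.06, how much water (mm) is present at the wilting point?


Step 1: Water (mm) = theta_WP * depth * 10
Step 2: Water = 0.06 * 73 * 10
Step 3: Water = 43.8 mm

43.8


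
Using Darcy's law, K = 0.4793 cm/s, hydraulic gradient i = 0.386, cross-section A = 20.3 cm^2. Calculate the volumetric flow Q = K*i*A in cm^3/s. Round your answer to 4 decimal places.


Step 1: Apply Darcy's law: Q = K * i * A
Step 2: Q = 0.4793 * 0.386 * 20.3
Step 3: Q = 3.7557 cm^3/s

3.7557


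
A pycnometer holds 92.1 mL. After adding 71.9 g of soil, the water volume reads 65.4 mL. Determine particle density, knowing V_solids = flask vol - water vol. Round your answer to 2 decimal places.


Step 1: Volume of solids = flask volume - water volume with soil
Step 2: V_solids = 92.1 - 65.4 = 26.7 mL
Step 3: Particle density = mass / V_solids = 71.9 / 26.7 = 2.69 g/cm^3

2.69


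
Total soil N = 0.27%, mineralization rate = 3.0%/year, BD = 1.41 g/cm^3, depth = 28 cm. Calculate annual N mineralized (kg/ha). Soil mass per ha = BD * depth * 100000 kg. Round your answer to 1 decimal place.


Step 1: Soil mass per ha = BD * depth * 100000 = 1.41 * 28 * 100000 = 3948000 kg
Step 2: Total N pool = soil mass * N%/100 = 3948000 * 0.27/100 = 10659.6 kg/ha
Step 3: N mineralized = N pool * rate%/100 = 10659.6 * 3.0/100 = 319.8 kg/ha/yr

319.8


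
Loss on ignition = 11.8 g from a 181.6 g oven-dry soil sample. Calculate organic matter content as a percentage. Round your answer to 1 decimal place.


Step 1: OM% = 100 * LOI / sample mass
Step 2: OM = 100 * 11.8 / 181.6
Step 3: OM = 6.5%

6.5


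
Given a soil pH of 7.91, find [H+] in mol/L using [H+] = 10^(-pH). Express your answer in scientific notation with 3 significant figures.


Step 1: [H+] = 10^(-pH)
Step 2: [H+] = 10^(-7.91)
Step 3: [H+] = 1.23e-08 mol/L

1.23e-08


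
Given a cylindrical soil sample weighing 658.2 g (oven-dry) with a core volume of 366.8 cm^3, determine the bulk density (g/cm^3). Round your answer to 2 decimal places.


Step 1: Identify the formula: BD = dry mass / volume
Step 2: Substitute values: BD = 658.2 / 366.8
Step 3: BD = 1.79 g/cm^3

1.79


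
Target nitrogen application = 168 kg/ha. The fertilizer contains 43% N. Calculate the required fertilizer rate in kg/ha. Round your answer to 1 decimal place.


Step 1: Fertilizer rate = target N / (N content / 100)
Step 2: Rate = 168 / (43 / 100)
Step 3: Rate = 168 / 0.43
Step 4: Rate = 390.7 kg/ha

390.7


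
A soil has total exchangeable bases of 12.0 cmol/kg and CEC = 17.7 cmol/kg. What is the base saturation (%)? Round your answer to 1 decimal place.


Step 1: BS = 100 * (sum of bases) / CEC
Step 2: BS = 100 * 12.0 / 17.7
Step 3: BS = 67.8%

67.8


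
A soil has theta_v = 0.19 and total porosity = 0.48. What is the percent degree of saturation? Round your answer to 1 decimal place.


Step 1: S = 100 * theta_v / n
Step 2: S = 100 * 0.19 / 0.48
Step 3: S = 39.6%

39.6


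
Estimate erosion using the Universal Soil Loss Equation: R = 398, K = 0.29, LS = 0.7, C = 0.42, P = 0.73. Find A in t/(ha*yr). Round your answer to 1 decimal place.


Step 1: A = R * K * LS * C * P
Step 2: R * K = 398 * 0.29 = 115.42
Step 3: (R*K) * LS = 115.42 * 0.7 = 80.794
Step 4: * C * P = 80.794 * 0.42 * 0.73 = 24.8
Step 5: A = 24.8 t/(ha*yr)

24.8


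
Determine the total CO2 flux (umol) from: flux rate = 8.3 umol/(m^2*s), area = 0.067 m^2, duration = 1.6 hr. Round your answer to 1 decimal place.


Step 1: Convert time to seconds: 1.6 hr * 3600 = 5760.0 s
Step 2: Total = flux * area * time_s
Step 3: Total = 8.3 * 0.067 * 5760.0
Step 4: Total = 3203.1 umol

3203.1


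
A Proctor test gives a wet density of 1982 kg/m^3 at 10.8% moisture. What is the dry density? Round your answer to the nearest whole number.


Step 1: Dry density = wet density / (1 + w/100)
Step 2: Dry density = 1982 / (1 + 10.8/100)
Step 3: Dry density = 1982 / 1.108
Step 4: Dry density = 1789 kg/m^3

1789


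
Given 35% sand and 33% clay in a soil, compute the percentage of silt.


Step 1: sand + silt + clay = 100%
Step 2: silt = 100 - sand - clay
Step 3: silt = 100 - 35 - 33
Step 4: silt = 32%

32


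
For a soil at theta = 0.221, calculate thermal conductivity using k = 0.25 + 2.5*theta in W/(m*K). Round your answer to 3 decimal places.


Step 1: k = 0.25 + 2.5 * theta
Step 2: k = 0.25 + 2.5 * 0.221
Step 3: k = 0.25 + 0.553
Step 4: k = 0.803 W/(m*K)

0.803


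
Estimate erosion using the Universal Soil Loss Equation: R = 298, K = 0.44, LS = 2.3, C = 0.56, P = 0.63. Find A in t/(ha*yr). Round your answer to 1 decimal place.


Step 1: A = R * K * LS * C * P
Step 2: R * K = 298 * 0.44 = 131.12
Step 3: (R*K) * LS = 131.12 * 2.3 = 301.576
Step 4: * C * P = 301.576 * 0.56 * 0.63 = 106.4
Step 5: A = 106.4 t/(ha*yr)

106.4


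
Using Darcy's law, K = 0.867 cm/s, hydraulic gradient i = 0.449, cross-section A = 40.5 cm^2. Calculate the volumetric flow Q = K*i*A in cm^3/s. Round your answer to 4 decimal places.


Step 1: Apply Darcy's law: Q = K * i * A
Step 2: Q = 0.867 * 0.449 * 40.5
Step 3: Q = 15.766 cm^3/s

15.766


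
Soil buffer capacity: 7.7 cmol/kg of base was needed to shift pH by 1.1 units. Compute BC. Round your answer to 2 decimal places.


Step 1: BC = change in base / change in pH
Step 2: BC = 7.7 / 1.1
Step 3: BC = 7.0 cmol/(kg*pH unit)

7.0


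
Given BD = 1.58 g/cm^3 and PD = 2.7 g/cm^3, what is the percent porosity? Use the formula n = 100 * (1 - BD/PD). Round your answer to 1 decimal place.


Step 1: Formula: n = 100 * (1 - BD / PD)
Step 2: n = 100 * (1 - 1.58 / 2.7)
Step 3: n = 100 * (1 - 0.58519)
Step 4: n = 41.5%

41.5


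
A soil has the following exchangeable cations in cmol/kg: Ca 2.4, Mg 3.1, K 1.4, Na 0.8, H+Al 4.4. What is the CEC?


Step 1: CEC = Ca + Mg + K + Na + (H+Al)
Step 2: CEC = 2.4 + 3.1 + 1.4 + 0.8 + 4.4
Step 3: CEC = 12.1 cmol/kg

12.1


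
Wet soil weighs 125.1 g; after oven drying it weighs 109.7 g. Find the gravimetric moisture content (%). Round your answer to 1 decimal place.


Step 1: Water mass = wet - dry = 125.1 - 109.7 = 15.4 g
Step 2: w = 100 * water mass / dry mass
Step 3: w = 100 * 15.4 / 109.7 = 14.0%

14.0


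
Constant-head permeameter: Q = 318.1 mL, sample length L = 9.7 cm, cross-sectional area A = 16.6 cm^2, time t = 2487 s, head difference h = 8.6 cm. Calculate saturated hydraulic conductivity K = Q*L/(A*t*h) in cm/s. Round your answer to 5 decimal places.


Step 1: K = Q * L / (A * t * h)
Step 2: Numerator = 318.1 * 9.7 = 3085.57
Step 3: Denominator = 16.6 * 2487 * 8.6 = 355044.12
Step 4: K = 3085.57 / 355044.12 = 0.00869 cm/s

0.00869
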